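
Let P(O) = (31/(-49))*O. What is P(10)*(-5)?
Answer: 1550/49 ≈ 31.633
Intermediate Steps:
P(O) = -31*O/49 (P(O) = (31*(-1/49))*O = -31*O/49)
P(10)*(-5) = -31/49*10*(-5) = -310/49*(-5) = 1550/49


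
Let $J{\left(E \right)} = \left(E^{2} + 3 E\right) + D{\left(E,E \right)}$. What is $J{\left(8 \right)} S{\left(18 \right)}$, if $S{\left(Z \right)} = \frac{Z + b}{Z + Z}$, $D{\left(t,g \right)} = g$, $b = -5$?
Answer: $\frac{104}{3} \approx 34.667$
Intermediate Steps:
$J{\left(E \right)} = E^{2} + 4 E$ ($J{\left(E \right)} = \left(E^{2} + 3 E\right) + E = E^{2} + 4 E$)
$S{\left(Z \right)} = \frac{-5 + Z}{2 Z}$ ($S{\left(Z \right)} = \frac{Z - 5}{Z + Z} = \frac{-5 + Z}{2 Z}$)
$J{\left(8 \right)} S{\left(18 \right)} = 8 \left(4 + 8\right) \frac{-5 + 18}{2 \cdot 18} = 8 \cdot 12 \cdot \frac{1}{2} \cdot \frac{1}{18} \cdot 13 = 96 \cdot \frac{13}{36} = \frac{104}{3}$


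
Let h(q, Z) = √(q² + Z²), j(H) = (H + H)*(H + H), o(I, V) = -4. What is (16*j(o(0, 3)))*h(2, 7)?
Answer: 1024*√53 ≈ 7454.8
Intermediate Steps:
j(H) = 4*H² (j(H) = (2*H)*(2*H) = 4*H²)
h(q, Z) = √(Z² + q²)
(16*j(o(0, 3)))*h(2, 7) = (16*(4*(-4)²))*√(7² + 2²) = (16*(4*16))*√(49 + 4) = (16*64)*√53 = 1024*√53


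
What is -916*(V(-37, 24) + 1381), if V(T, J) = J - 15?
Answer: -1273240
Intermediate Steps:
V(T, J) = -15 + J
-916*(V(-37, 24) + 1381) = -916*((-15 + 24) + 1381) = -916*(9 + 1381) = -916*1390 = -1273240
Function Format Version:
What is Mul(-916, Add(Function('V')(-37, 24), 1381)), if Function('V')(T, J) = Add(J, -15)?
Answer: -1273240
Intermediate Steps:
Function('V')(T, J) = Add(-15, J)
Mul(-916, Add(Function('V')(-37, 24), 1381)) = Mul(-916, Add(Add(-15, 24), 1381)) = Mul(-916, Add(9, 1381)) = Mul(-916, 1390) = -1273240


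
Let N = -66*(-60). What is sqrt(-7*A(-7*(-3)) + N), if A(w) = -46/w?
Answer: sqrt(35778)/3 ≈ 63.050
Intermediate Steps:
N = 3960
sqrt(-7*A(-7*(-3)) + N) = sqrt(-(-322)/((-7*(-3))) + 3960) = sqrt(-(-322)/21 + 3960) = sqrt(-7*(-46/21) + 3960) = sqrt(46/3 + 3960) = sqrt(11926/3) = sqrt(35778)/3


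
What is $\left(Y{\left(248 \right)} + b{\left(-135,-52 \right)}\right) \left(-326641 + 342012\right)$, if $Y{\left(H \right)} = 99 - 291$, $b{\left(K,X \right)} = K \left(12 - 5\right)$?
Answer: $-17476827$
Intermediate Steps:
$b{\left(K,X \right)} = 7 K$ ($b{\left(K,X \right)} = K 7 = 7 K$)
$Y{\left(H \right)} = -192$
$\left(Y{\left(248 \right)} + b{\left(-135,-52 \right)}\right) \left(-326641 + 342012\right) = \left(-192 + 7 \left(-135\right)\right) \left(-326641 + 342012\right) = \left(-192 - 945\right) 15371 = \left(-1137\right) 15371 = -17476827$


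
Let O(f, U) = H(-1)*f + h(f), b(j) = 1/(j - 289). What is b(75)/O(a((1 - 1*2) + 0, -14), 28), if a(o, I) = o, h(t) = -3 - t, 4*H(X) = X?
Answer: 2/749 ≈ 0.0026702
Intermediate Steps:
H(X) = X/4
b(j) = 1/(-289 + j)
O(f, U) = -3 - 5*f/4 (O(f, U) = ((¼)*(-1))*f + (-3 - f) = -f/4 + (-3 - f) = -3 - 5*f/4)
b(75)/O(a((1 - 1*2) + 0, -14), 28) = 1/((-289 + 75)*(-3 - 5*((1 - 1*2) + 0)/4)) = 1/((-214)*(-3 - 5*((1 - 2) + 0)/4)) = -1/(214*(-3 - 5*(-1 + 0)/4)) = -1/(214*(-3 - 5/4*(-1))) = -1/(214*(-3 + 5/4)) = -1/(214*(-7/4)) = -1/214*(-4/7) = 2/749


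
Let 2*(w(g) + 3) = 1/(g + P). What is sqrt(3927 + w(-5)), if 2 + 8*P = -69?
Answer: 2*sqrt(12086790)/111 ≈ 62.642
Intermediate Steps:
P = -71/8 (P = -1/4 + (1/8)*(-69) = -1/4 - 69/8 = -71/8 ≈ -8.8750)
w(g) = -3 + 1/(2*(-71/8 + g)) (w(g) = -3 + 1/(2*(g - 71/8)) = -3 + 1/(2*(-71/8 + g)))
sqrt(3927 + w(-5)) = sqrt(3927 + (217 - 24*(-5))/(-71 + 8*(-5))) = sqrt(3927 + (217 + 120)/(-71 - 40)) = sqrt(3927 + 337/(-111)) = sqrt(3927 - 1/111*337) = sqrt(3927 - 337/111) = sqrt(435560/111) = 2*sqrt(12086790)/111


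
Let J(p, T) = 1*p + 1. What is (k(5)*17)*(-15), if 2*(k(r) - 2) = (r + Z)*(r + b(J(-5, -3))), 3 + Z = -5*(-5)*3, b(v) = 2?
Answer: -138465/2 ≈ -69233.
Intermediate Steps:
J(p, T) = 1 + p (J(p, T) = p + 1 = 1 + p)
Z = 72 (Z = -3 - 5*(-5)*3 = -3 + 25*3 = -3 + 75 = 72)
k(r) = 2 + (2 + r)*(72 + r)/2 (k(r) = 2 + ((r + 72)*(r + 2))/2 = 2 + ((72 + r)*(2 + r))/2 = 2 + ((2 + r)*(72 + r))/2 = 2 + (2 + r)*(72 + r)/2)
(k(5)*17)*(-15) = ((74 + (½)*5² + 37*5)*17)*(-15) = ((74 + (½)*25 + 185)*17)*(-15) = ((74 + 25/2 + 185)*17)*(-15) = ((543/2)*17)*(-15) = (9231/2)*(-15) = -138465/2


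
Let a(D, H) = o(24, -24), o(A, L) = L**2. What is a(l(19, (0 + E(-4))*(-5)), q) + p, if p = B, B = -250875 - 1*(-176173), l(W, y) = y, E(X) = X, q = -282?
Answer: -74126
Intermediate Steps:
a(D, H) = 576 (a(D, H) = (-24)**2 = 576)
B = -74702 (B = -250875 + 176173 = -74702)
p = -74702
a(l(19, (0 + E(-4))*(-5)), q) + p = 576 - 74702 = -74126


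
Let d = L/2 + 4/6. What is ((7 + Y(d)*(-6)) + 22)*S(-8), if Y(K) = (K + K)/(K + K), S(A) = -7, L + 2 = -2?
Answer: -161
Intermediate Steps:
L = -4 (L = -2 - 2 = -4)
d = -4/3 (d = -4/2 + 4/6 = -4*½ + 4*(⅙) = -2 + ⅔ = -4/3 ≈ -1.3333)
Y(K) = 1 (Y(K) = (2*K)/((2*K)) = (2*K)*(1/(2*K)) = 1)
((7 + Y(d)*(-6)) + 22)*S(-8) = ((7 + 1*(-6)) + 22)*(-7) = ((7 - 6) + 22)*(-7) = (1 + 22)*(-7) = 23*(-7) = -161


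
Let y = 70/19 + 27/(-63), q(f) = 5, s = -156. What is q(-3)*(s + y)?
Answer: -101575/133 ≈ -763.72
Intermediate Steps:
y = 433/133 (y = 70*(1/19) + 27*(-1/63) = 70/19 - 3/7 = 433/133 ≈ 3.2556)
q(-3)*(s + y) = 5*(-156 + 433/133) = 5*(-20315/133) = -101575/133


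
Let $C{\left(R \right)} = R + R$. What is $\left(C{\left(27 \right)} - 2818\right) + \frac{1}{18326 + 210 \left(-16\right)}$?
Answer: $- \frac{41366023}{14966} \approx -2764.0$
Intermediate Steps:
$C{\left(R \right)} = 2 R$
$\left(C{\left(27 \right)} - 2818\right) + \frac{1}{18326 + 210 \left(-16\right)} = \left(2 \cdot 27 - 2818\right) + \frac{1}{18326 + 210 \left(-16\right)} = \left(54 - 2818\right) + \frac{1}{18326 - 3360} = -2764 + \frac{1}{14966} = - \frac{41366023}{14966}$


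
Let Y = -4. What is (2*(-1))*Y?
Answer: 8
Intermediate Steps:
(2*(-1))*Y = (2*(-1))*(-4) = -2*(-4) = 8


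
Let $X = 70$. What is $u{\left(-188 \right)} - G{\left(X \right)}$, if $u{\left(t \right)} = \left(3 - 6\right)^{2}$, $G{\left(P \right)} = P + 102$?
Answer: $-163$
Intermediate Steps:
$G{\left(P \right)} = 102 + P$
$u{\left(t \right)} = 9$ ($u{\left(t \right)} = \left(-3\right)^{2} = 9$)
$u{\left(-188 \right)} - G{\left(X \right)} = 9 - \left(102 + 70\right) = 9 - 172 = -163$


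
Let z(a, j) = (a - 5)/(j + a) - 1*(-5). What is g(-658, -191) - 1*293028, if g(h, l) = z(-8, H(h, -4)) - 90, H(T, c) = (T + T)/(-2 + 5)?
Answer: -392771381/1340 ≈ -2.9311e+5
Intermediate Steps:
H(T, c) = 2*T/3 (H(T, c) = (2*T)/3 = (2*T)*(⅓) = 2*T/3)
z(a, j) = 5 + (-5 + a)/(a + j) (z(a, j) = (-5 + a)/(a + j) + 5 = 5 + (-5 + a)/(a + j))
g(h, l) = -90 + (-53 + 10*h/3)/(-8 + 2*h/3) (g(h, l) = (-5 + 5*(2*h/3) + 6*(-8))/(-8 + 2*h/3) - 90 = (-5 + 10*h/3 - 48)/(-8 + 2*h/3) - 90 = (-53 + 10*h/3)/(-8 + 2*h/3) - 90 = -90 + (-53 + 10*h/3)/(-8 + 2*h/3))
g(-658, -191) - 1*293028 = (2001 - 170*(-658))/(2*(-12 - 658)) - 1*293028 = (½)*(2001 + 111860)/(-670) - 293028 = (½)*(-1/670)*113861 - 293028 = -113861/1340 - 293028 = -392771381/1340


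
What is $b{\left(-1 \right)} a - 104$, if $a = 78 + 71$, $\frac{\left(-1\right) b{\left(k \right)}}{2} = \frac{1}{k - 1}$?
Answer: $45$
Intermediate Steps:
$b{\left(k \right)} = - \frac{2}{-1 + k}$ ($b{\left(k \right)} = - \frac{2}{k - 1} = - \frac{2}{-1 + k}$)
$a = 149$
$b{\left(-1 \right)} a - 104 = - \frac{2}{-1 - 1} \cdot 149 - 104 = - \frac{2}{-2} \cdot 149 - 104 = \left(-2\right) \left(- \frac{1}{2}\right) 149 - 104 = 1 \cdot 149 - 104 = 149 - 104 = 45$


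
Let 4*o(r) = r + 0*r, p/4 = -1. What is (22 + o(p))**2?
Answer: 441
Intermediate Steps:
p = -4 (p = 4*(-1) = -4)
o(r) = r/4 (o(r) = (r + 0*r)/4 = (r + 0)/4 = r/4)
(22 + o(p))**2 = (22 + (1/4)*(-4))**2 = (22 - 1)**2 = 21**2 = 441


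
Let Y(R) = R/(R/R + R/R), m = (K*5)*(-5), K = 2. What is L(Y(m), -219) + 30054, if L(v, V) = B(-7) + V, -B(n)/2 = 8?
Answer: 29819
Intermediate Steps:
m = -50 (m = (2*5)*(-5) = 10*(-5) = -50)
Y(R) = R/2 (Y(R) = R/(1 + 1) = R/2)
B(n) = -16 (B(n) = -2*8 = -16)
L(v, V) = -16 + V
L(Y(m), -219) + 30054 = (-16 - 219) + 30054 = -235 + 30054 = 29819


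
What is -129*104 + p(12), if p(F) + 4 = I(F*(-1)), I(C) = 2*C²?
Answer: -13132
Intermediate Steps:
p(F) = -4 + 2*F² (p(F) = -4 + 2*(F*(-1))² = -4 + 2*(-F)² = -4 + 2*F²)
-129*104 + p(12) = -129*104 + (-4 + 2*12²) = -13416 + (-4 + 2*144) = -13416 + (-4 + 288) = -13416 + 284 = -13132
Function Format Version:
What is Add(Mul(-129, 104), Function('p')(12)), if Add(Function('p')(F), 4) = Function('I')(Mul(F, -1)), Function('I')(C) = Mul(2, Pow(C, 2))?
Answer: -13132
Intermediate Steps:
Function('p')(F) = Add(-4, Mul(2, Pow(F, 2))) (Function('p')(F) = Add(-4, Mul(2, Pow(Mul(F, -1), 2))) = Add(-4, Mul(2, Pow(Mul(-1, F), 2))) = Add(-4, Mul(2, Pow(F, 2))))
Add(Mul(-129, 104), Function('p')(12)) = Add(Mul(-129, 104), Add(-4, Mul(2, Pow(12, 2)))) = Add(-13416, Add(-4, Mul(2, 144))) = Add(-13416, Add(-4, 288)) = Add(-13416, 284) = -13132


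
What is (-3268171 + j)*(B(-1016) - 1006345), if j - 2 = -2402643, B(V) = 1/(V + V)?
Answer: 2899050998904823/508 ≈ 5.7068e+12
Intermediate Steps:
B(V) = 1/(2*V)
j = -2402641 (j = 2 - 2402643 = -2402641)
(-3268171 + j)*(B(-1016) - 1006345) = (-3268171 - 2402641)*((½)/(-1016) - 1006345) = -5670812*((½)*(-1/1016) - 1006345) = -5670812*(-1/2032 - 1006345) = -5670812*(-2044893041/2032) = 2899050998904823/508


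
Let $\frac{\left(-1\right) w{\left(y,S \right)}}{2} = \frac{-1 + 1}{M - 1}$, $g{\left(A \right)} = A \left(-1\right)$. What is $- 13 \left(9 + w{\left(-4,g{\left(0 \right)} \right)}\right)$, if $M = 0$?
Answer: $-117$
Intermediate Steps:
$g{\left(A \right)} = - A$
$w{\left(y,S \right)} = 0$ ($w{\left(y,S \right)} = - 2 \frac{-1 + 1}{0 - 1} = - 2 \frac{0}{-1} = - 2 \cdot 0 \left(-1\right) = \left(-2\right) 0 = 0$)
$- 13 \left(9 + w{\left(-4,g{\left(0 \right)} \right)}\right) = - 13 \left(9 + 0\right) = \left(-13\right) 9 = -117$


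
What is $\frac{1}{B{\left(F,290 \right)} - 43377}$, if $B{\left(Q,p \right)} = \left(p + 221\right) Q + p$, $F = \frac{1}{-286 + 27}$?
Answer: $- \frac{37}{1594292} \approx -2.3208 \cdot 10^{-5}$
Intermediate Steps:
$F = - \frac{1}{259}$ ($F = \frac{1}{-259} = - \frac{1}{259} \approx -0.003861$)
$B{\left(Q,p \right)} = p + Q \left(221 + p\right)$ ($B{\left(Q,p \right)} = \left(221 + p\right) Q + p = Q \left(221 + p\right) + p = p + Q \left(221 + p\right)$)
$\frac{1}{B{\left(F,290 \right)} - 43377} = \frac{1}{\left(290 + 221 \left(- \frac{1}{259}\right) - \frac{290}{259}\right) - 43377} = \frac{1}{\left(290 - \frac{221}{259} - \frac{290}{259}\right) - 43377} = \frac{1}{\frac{10657}{37} - 43377} = \frac{1}{- \frac{1594292}{37}} = - \frac{37}{1594292}$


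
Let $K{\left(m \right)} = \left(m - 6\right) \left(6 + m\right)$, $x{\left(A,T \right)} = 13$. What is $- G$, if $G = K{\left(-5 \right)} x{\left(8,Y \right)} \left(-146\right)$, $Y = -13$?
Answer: $-20878$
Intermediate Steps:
$K{\left(m \right)} = \left(-6 + m\right) \left(6 + m\right)$
$G = 20878$ ($G = \left(-36 + \left(-5\right)^{2}\right) 13 \left(-146\right) = \left(-36 + 25\right) 13 \left(-146\right) = \left(-11\right) 13 \left(-146\right) = \left(-143\right) \left(-146\right) = 20878$)
$- G = \left(-1\right) 20878 = -20878$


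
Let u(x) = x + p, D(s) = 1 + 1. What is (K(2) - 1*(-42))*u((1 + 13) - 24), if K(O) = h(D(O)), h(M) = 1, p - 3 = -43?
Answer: -2150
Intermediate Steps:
p = -40 (p = 3 - 43 = -40)
D(s) = 2
u(x) = -40 + x (u(x) = x - 40 = -40 + x)
K(O) = 1
(K(2) - 1*(-42))*u((1 + 13) - 24) = (1 - 1*(-42))*(-40 + ((1 + 13) - 24)) = (1 + 42)*(-40 + (14 - 24)) = 43*(-40 - 10) = 43*(-50) = -2150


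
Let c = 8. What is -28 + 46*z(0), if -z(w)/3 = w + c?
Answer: -1132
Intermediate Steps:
z(w) = -24 - 3*w (z(w) = -3*(w + 8) = -3*(8 + w) = -24 - 3*w)
-28 + 46*z(0) = -28 + 46*(-24 - 3*0) = -28 + 46*(-24 + 0) = -28 + 46*(-24) = -28 - 1104 = -1132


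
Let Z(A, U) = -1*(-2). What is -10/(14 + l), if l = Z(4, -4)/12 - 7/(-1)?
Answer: -60/127 ≈ -0.47244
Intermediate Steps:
Z(A, U) = 2
l = 43/6 (l = 2/12 - 7/(-1) = 2*(1/12) - 7*(-1) = ⅙ + 7 = 43/6 ≈ 7.1667)
-10/(14 + l) = -10/(14 + 43/6) = -10/(127/6) = (6/127)*(-10) = -60/127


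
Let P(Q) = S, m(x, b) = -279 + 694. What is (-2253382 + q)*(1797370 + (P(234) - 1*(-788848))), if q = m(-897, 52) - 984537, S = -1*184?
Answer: -8372295419136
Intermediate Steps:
S = -184
m(x, b) = 415
P(Q) = -184
q = -984122 (q = 415 - 984537 = -984122)
(-2253382 + q)*(1797370 + (P(234) - 1*(-788848))) = (-2253382 - 984122)*(1797370 + (-184 - 1*(-788848))) = -3237504*(1797370 + (-184 + 788848)) = -3237504*(1797370 + 788664) = -3237504*2586034 = -8372295419136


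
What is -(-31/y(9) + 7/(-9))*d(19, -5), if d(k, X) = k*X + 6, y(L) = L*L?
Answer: -8366/81 ≈ -103.28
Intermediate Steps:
y(L) = L²
d(k, X) = 6 + X*k (d(k, X) = X*k + 6 = 6 + X*k)
-(-31/y(9) + 7/(-9))*d(19, -5) = -(-31/(9²) + 7/(-9))*(6 - 5*19) = -(-31/81 + 7*(-⅑))*(6 - 95) = -(-31*1/81 - 7/9)*(-89) = -(-31/81 - 7/9)*(-89) = -(-94)*(-89)/81 = -1*8366/81 = -8366/81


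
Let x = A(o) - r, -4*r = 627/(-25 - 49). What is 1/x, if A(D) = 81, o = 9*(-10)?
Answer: 296/23349 ≈ 0.012677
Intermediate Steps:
o = -90
r = 627/296 (r = -627/(4*(-25 - 49)) = -627/(4*(-74)) = -627*(-1)/(4*74) = -¼*(-627/74) = 627/296 ≈ 2.1182)
x = 23349/296 (x = 81 - 1*627/296 = 81 - 627/296 = 23349/296 ≈ 78.882)
1/x = 1/(23349/296) = 296/23349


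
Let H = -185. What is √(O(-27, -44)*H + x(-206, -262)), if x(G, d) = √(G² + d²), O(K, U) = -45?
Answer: √(8325 + 2*√27770) ≈ 93.050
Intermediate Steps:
√(O(-27, -44)*H + x(-206, -262)) = √(-45*(-185) + √((-206)² + (-262)²)) = √(8325 + √(42436 + 68644)) = √(8325 + √111080) = √(8325 + 2*√27770)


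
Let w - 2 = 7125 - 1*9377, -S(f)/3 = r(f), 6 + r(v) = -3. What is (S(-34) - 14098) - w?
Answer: -11821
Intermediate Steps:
r(v) = -9 (r(v) = -6 - 3 = -9)
S(f) = 27 (S(f) = -3*(-9) = 27)
w = -2250 (w = 2 + (7125 - 1*9377) = 2 + (7125 - 9377) = 2 - 2252 = -2250)
(S(-34) - 14098) - w = (27 - 14098) - 1*(-2250) = -14071 + 2250 = -11821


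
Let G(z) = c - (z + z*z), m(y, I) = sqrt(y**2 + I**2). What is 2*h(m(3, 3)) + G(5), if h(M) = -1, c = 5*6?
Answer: -2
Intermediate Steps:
m(y, I) = sqrt(I**2 + y**2)
c = 30
G(z) = 30 - z - z**2 (G(z) = 30 - (z + z*z) = 30 - (z + z**2) = 30 + (-z - z**2) = 30 - z - z**2)
2*h(m(3, 3)) + G(5) = 2*(-1) + (30 - 1*5 - 1*5**2) = -2 + (30 - 5 - 1*25) = -2 + (30 - 5 - 25) = -2 + 0 = -2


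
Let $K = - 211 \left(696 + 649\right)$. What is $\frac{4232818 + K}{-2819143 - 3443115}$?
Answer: $- \frac{3949023}{6262258} \approx -0.63061$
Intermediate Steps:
$K = -283795$ ($K = \left(-211\right) 1345 = -283795$)
$\frac{4232818 + K}{-2819143 - 3443115} = \frac{4232818 - 283795}{-2819143 - 3443115} = \frac{3949023}{-6262258} = 3949023 \left(- \frac{1}{6262258}\right) = - \frac{3949023}{6262258}$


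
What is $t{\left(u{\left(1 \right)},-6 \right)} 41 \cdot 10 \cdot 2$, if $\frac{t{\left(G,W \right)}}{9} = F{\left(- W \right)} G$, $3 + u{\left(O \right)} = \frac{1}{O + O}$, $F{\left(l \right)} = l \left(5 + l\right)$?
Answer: $-1217700$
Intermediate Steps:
$u{\left(O \right)} = -3 + \frac{1}{2 O}$ ($u{\left(O \right)} = -3 + \frac{1}{O + O} = -3 + \frac{1}{2 O}$)
$t{\left(G,W \right)} = - 9 G W \left(5 - W\right)$ ($t{\left(G,W \right)} = 9 - W \left(5 - W\right) G = 9 \left(- G W \left(5 - W\right)\right) = - 9 G W \left(5 - W\right)$)
$t{\left(u{\left(1 \right)},-6 \right)} 41 \cdot 10 \cdot 2 = 9 \left(-3 + \frac{1}{2 \cdot 1}\right) \left(-6\right) \left(-5 - 6\right) 41 \cdot 10 \cdot 2 = 9 \left(-3 + \frac{1}{2} \cdot 1\right) \left(-6\right) \left(-11\right) 41 \cdot 20 = 9 \left(-3 + \frac{1}{2}\right) \left(-6\right) \left(-11\right) 41 \cdot 20 = 9 \left(- \frac{5}{2}\right) \left(-6\right) \left(-11\right) 41 \cdot 20 = \left(-1485\right) 41 \cdot 20 = \left(-60885\right) 20 = -1217700$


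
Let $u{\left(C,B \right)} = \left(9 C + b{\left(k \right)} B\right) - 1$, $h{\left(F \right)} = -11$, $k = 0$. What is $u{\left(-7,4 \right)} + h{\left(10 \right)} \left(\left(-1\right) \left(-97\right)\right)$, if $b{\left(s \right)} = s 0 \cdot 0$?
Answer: $-1131$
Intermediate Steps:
$b{\left(s \right)} = 0$ ($b{\left(s \right)} = 0 \cdot 0 = 0$)
$u{\left(C,B \right)} = -1 + 9 C$ ($u{\left(C,B \right)} = \left(9 C + 0 B\right) - 1 = \left(9 C + 0\right) - 1 = 9 C - 1 = -1 + 9 C$)
$u{\left(-7,4 \right)} + h{\left(10 \right)} \left(\left(-1\right) \left(-97\right)\right) = \left(-1 + 9 \left(-7\right)\right) - 11 \left(\left(-1\right) \left(-97\right)\right) = \left(-1 - 63\right) - 1067 = -64 - 1067 = -1131$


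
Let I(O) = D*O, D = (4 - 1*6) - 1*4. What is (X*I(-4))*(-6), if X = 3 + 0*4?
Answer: -432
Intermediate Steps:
D = -6 (D = (4 - 6) - 4 = -2 - 4 = -6)
X = 3 (X = 3 + 0 = 3)
I(O) = -6*O
(X*I(-4))*(-6) = (3*(-6*(-4)))*(-6) = (3*24)*(-6) = 72*(-6) = -432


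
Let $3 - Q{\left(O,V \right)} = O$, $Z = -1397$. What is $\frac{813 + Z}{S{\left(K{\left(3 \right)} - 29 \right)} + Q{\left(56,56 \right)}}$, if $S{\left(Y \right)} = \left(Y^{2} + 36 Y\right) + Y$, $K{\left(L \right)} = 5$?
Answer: $\frac{8}{5} \approx 1.6$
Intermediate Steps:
$Q{\left(O,V \right)} = 3 - O$
$S{\left(Y \right)} = Y^{2} + 37 Y$
$\frac{813 + Z}{S{\left(K{\left(3 \right)} - 29 \right)} + Q{\left(56,56 \right)}} = \frac{813 - 1397}{\left(5 - 29\right) \left(37 + \left(5 - 29\right)\right) + \left(3 - 56\right)} = - \frac{584}{\left(5 - 29\right) \left(37 + \left(5 - 29\right)\right) + \left(3 - 56\right)} = - \frac{584}{- 24 \left(37 - 24\right) - 53} = - \frac{584}{\left(-24\right) 13 - 53} = - \frac{584}{-312 - 53} = - \frac{584}{-365} = \left(-584\right) \left(- \frac{1}{365}\right) = \frac{8}{5}$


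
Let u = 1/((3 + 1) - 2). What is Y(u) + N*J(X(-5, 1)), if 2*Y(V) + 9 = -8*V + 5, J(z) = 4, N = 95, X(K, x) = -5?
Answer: 376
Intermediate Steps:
u = 1/2 (u = 1/(4 - 2) = 1/2 ≈ 0.50000)
Y(V) = -2 - 4*V (Y(V) = -9/2 + (-8*V + 5)/2 = -9/2 + (5 - 8*V)/2 = -9/2 + (5/2 - 4*V) = -2 - 4*V)
Y(u) + N*J(X(-5, 1)) = (-2 - 4*1/2) + 95*4 = (-2 - 2) + 380 = -4 + 380 = 376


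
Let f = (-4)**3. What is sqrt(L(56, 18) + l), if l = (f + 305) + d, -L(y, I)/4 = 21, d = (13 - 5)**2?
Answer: sqrt(221) ≈ 14.866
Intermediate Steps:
f = -64
d = 64 (d = 8**2 = 64)
L(y, I) = -84 (L(y, I) = -4*21 = -84)
l = 305 (l = (-64 + 305) + 64 = 241 + 64 = 305)
sqrt(L(56, 18) + l) = sqrt(-84 + 305) = sqrt(221)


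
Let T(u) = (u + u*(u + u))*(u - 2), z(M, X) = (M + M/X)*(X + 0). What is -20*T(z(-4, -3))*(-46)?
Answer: 750720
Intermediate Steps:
z(M, X) = X*(M + M/X) (z(M, X) = (M + M/X)*X = X*(M + M/X))
T(u) = (-2 + u)*(u + 2*u**2) (T(u) = (u + u*(2*u))*(-2 + u) = (u + 2*u**2)*(-2 + u) = (-2 + u)*(u + 2*u**2))
-20*T(z(-4, -3))*(-46) = -20*(-4*(1 - 3))*(-2 - (-12)*(1 - 3) + 2*(-4*(1 - 3))**2)*(-46) = -20*(-4*(-2))*(-2 - (-12)*(-2) + 2*(-4*(-2))**2)*(-46) = -160*(-2 - 3*8 + 2*8**2)*(-46) = -160*(-2 - 24 + 2*64)*(-46) = -160*(-2 - 24 + 128)*(-46) = -160*102*(-46) = -20*816*(-46) = -16320*(-46) = 750720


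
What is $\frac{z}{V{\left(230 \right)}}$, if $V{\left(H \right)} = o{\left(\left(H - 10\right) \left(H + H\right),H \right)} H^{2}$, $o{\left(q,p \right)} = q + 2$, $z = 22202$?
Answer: $\frac{11101}{2676792900} \approx 4.1471 \cdot 10^{-6}$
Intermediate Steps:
$o{\left(q,p \right)} = 2 + q$
$V{\left(H \right)} = H^{2} \left(2 + 2 H \left(-10 + H\right)\right)$ ($V{\left(H \right)} = \left(2 + \left(H - 10\right) \left(H + H\right)\right) H^{2} = \left(2 + \left(-10 + H\right) 2 H\right) H^{2} = \left(2 + 2 H \left(-10 + H\right)\right) H^{2} = H^{2} \left(2 + 2 H \left(-10 + H\right)\right)$)
$\frac{z}{V{\left(230 \right)}} = \frac{22202}{2 \cdot 230^{2} \left(1 + 230 \left(-10 + 230\right)\right)} = \frac{22202}{2 \cdot 52900 \left(1 + 230 \cdot 220\right)} = \frac{22202}{2 \cdot 52900 \left(1 + 50600\right)} = \frac{22202}{2 \cdot 52900 \cdot 50601} = \frac{22202}{5353585800} = 22202 \cdot \frac{1}{5353585800} = \frac{11101}{2676792900}$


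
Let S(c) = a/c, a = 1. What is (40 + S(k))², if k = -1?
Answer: 1521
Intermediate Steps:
S(c) = 1/c
(40 + S(k))² = (40 + 1/(-1))² = (40 - 1)² = 39² = 1521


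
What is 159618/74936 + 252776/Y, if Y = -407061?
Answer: 23016120181/15251761548 ≈ 1.5091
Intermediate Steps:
159618/74936 + 252776/Y = 159618/74936 + 252776/(-407061) = 159618*(1/74936) + 252776*(-1/407061) = 79809/37468 - 252776/407061 = 23016120181/15251761548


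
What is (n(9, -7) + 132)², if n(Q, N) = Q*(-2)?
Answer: 12996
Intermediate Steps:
n(Q, N) = -2*Q
(n(9, -7) + 132)² = (-2*9 + 132)² = (-18 + 132)² = 114² = 12996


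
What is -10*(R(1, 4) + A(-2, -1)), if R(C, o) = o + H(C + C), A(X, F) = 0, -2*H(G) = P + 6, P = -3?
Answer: -25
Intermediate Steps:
H(G) = -3/2 (H(G) = -(-3 + 6)/2 = -½*3 = -3/2)
R(C, o) = -3/2 + o (R(C, o) = o - 3/2 = -3/2 + o)
-10*(R(1, 4) + A(-2, -1)) = -10*((-3/2 + 4) + 0) = -10*(5/2 + 0) = -10*5/2 = -25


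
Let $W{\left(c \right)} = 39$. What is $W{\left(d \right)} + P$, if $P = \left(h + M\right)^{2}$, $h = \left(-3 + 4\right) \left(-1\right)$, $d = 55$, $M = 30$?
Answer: $880$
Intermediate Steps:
$h = -1$ ($h = 1 \left(-1\right) = -1$)
$P = 841$ ($P = \left(-1 + 30\right)^{2} = 29^{2} = 841$)
$W{\left(d \right)} + P = 39 + 841 = 880$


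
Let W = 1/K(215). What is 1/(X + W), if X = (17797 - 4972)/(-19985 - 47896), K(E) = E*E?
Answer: -1045933075/197589248 ≈ -5.2935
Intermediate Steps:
K(E) = E**2
W = 1/46225 (W = 1/(215**2) = 1/46225 ≈ 2.1633e-5)
X = -4275/22627 (X = 12825/(-67881) = 12825*(-1/67881) = -4275/22627 ≈ -0.18893)
1/(X + W) = 1/(-4275/22627 + 1/46225) = 1/(-197589248/1045933075) = -1045933075/197589248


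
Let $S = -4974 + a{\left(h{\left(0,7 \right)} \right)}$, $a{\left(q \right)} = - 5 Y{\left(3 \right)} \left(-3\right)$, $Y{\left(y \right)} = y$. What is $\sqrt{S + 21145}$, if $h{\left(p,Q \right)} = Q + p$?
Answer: $2 \sqrt{4054} \approx 127.34$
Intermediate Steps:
$a{\left(q \right)} = 45$ ($a{\left(q \right)} = \left(-5\right) 3 \left(-3\right) = \left(-15\right) \left(-3\right) = 45$)
$S = -4929$ ($S = -4974 + 45 = -4929$)
$\sqrt{S + 21145} = \sqrt{-4929 + 21145} = \sqrt{16216} = 2 \sqrt{4054}$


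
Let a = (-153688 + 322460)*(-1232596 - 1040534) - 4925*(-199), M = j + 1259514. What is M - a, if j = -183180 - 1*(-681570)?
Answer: 383641474189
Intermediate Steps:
j = 498390 (j = -183180 + 681570 = 498390)
M = 1757904 (M = 498390 + 1259514 = 1757904)
a = -383639716285 (a = 168772*(-2273130) + 980075 = -383640696360 + 980075 = -383639716285)
M - a = 1757904 - 1*(-383639716285) = 1757904 + 383639716285 = 383641474189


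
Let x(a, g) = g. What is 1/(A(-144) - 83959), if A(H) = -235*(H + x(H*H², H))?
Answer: -1/16279 ≈ -6.1429e-5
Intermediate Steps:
A(H) = -470*H (A(H) = -235*(H + H) = -470*H)
1/(A(-144) - 83959) = 1/(-470*(-144) - 83959) = 1/(67680 - 83959) = 1/(-16279) = -1/16279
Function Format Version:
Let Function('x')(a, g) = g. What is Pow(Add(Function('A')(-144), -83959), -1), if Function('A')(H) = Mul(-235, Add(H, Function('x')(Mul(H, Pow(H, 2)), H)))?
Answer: Rational(-1, 16279) ≈ -6.1429e-5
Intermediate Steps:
Function('A')(H) = Mul(-470, H) (Function('A')(H) = Mul(-235, Add(H, H)) = Mul(-235, Mul(2, H)) = Mul(-470, H))
Pow(Add(Function('A')(-144), -83959), -1) = Pow(Add(Mul(-470, -144), -83959), -1) = Pow(Add(67680, -83959), -1) = Pow(-16279, -1) = Rational(-1, 16279)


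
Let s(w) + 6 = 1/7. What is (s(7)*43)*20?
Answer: -35260/7 ≈ -5037.1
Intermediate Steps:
s(w) = -41/7 (s(w) = -6 + 1/7 = -41/7)
(s(7)*43)*20 = -41/7*43*20 = -1763/7*20 = -35260/7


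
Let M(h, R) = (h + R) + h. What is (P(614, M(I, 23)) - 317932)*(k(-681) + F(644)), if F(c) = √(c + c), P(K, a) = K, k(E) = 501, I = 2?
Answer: -158976318 - 634636*√322 ≈ -1.7036e+8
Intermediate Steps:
M(h, R) = R + 2*h (M(h, R) = (R + h) + h = R + 2*h)
F(c) = √2*√c (F(c) = √(2*c) = √2*√c)
(P(614, M(I, 23)) - 317932)*(k(-681) + F(644)) = (614 - 317932)*(501 + √2*√644) = -317318*(501 + √2*(2*√161)) = -317318*(501 + 2*√322) = -158976318 - 634636*√322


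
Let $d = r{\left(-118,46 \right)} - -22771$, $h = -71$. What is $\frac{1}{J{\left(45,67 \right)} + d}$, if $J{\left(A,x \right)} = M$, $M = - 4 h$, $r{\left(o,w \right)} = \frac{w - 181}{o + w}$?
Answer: $\frac{8}{184455} \approx 4.3371 \cdot 10^{-5}$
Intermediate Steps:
$r{\left(o,w \right)} = \frac{-181 + w}{o + w}$
$M = 284$ ($M = \left(-4\right) \left(-71\right) = 284$)
$J{\left(A,x \right)} = 284$
$d = \frac{182183}{8}$ ($d = \frac{-181 + 46}{-118 + 46} - -22771 = \frac{1}{-72} \left(-135\right) + 22771 = \left(- \frac{1}{72}\right) \left(-135\right) + 22771 = \frac{15}{8} + 22771 = \frac{182183}{8} \approx 22773.0$)
$\frac{1}{J{\left(45,67 \right)} + d} = \frac{1}{284 + \frac{182183}{8}} = \frac{1}{\frac{184455}{8}} = \frac{8}{184455}$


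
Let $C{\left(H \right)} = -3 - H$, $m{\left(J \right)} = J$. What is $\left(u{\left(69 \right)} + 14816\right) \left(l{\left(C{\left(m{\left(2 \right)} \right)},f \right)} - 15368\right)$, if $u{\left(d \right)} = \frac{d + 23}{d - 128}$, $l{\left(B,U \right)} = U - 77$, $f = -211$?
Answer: $- \frac{13684158112}{59} \approx -2.3193 \cdot 10^{8}$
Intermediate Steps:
$l{\left(B,U \right)} = -77 + U$ ($l{\left(B,U \right)} = U - 77 = -77 + U$)
$u{\left(d \right)} = \frac{23 + d}{-128 + d}$
$\left(u{\left(69 \right)} + 14816\right) \left(l{\left(C{\left(m{\left(2 \right)} \right)},f \right)} - 15368\right) = \left(\frac{23 + 69}{-128 + 69} + 14816\right) \left(\left(-77 - 211\right) - 15368\right) = \left(\frac{1}{-59} \cdot 92 + 14816\right) \left(-288 - 15368\right) = \left(\left(- \frac{1}{59}\right) 92 + 14816\right) \left(-15656\right) = \left(- \frac{92}{59} + 14816\right) \left(-15656\right) = \frac{874052}{59} \left(-15656\right) = - \frac{13684158112}{59}$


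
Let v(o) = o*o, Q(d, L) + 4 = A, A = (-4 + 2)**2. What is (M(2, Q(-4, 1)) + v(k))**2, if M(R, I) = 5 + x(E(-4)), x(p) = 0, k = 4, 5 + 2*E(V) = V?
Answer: 441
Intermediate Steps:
A = 4 (A = (-2)**2 = 4)
Q(d, L) = 0 (Q(d, L) = -4 + 4 = 0)
E(V) = -5/2 + V/2
v(o) = o**2
M(R, I) = 5 (M(R, I) = 5 + 0 = 5)
(M(2, Q(-4, 1)) + v(k))**2 = (5 + 4**2)**2 = (5 + 16)**2 = 21**2 = 441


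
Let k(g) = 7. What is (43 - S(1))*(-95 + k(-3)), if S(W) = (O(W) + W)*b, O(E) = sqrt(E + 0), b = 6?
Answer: -2728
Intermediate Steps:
O(E) = sqrt(E)
S(W) = 6*W + 6*sqrt(W) (S(W) = (sqrt(W) + W)*6 = (W + sqrt(W))*6 = 6*W + 6*sqrt(W))
(43 - S(1))*(-95 + k(-3)) = (43 - (6*1 + 6*sqrt(1)))*(-95 + 7) = (43 - (6 + 6*1))*(-88) = (43 - (6 + 6))*(-88) = (43 - 1*12)*(-88) = (43 - 12)*(-88) = 31*(-88) = -2728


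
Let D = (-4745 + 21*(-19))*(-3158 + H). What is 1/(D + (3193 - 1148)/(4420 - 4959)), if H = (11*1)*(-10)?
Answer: 539/9060907043 ≈ 5.9486e-8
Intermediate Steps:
H = -110 (H = 11*(-10) = -110)
D = 16810592 (D = (-4745 + 21*(-19))*(-3158 - 110) = (-4745 - 399)*(-3268) = -5144*(-3268) = 16810592)
1/(D + (3193 - 1148)/(4420 - 4959)) = 1/(16810592 + (3193 - 1148)/(4420 - 4959)) = 1/(16810592 + 2045/(-539)) = 1/(16810592 + 2045*(-1/539)) = 1/(16810592 - 2045/539) = 1/(9060907043/539) = 539/9060907043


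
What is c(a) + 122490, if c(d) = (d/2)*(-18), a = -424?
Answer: 126306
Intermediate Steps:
c(d) = -9*d (c(d) = (d*(1/2))*(-18) = (d/2)*(-18) = -9*d)
c(a) + 122490 = -9*(-424) + 122490 = 3816 + 122490 = 126306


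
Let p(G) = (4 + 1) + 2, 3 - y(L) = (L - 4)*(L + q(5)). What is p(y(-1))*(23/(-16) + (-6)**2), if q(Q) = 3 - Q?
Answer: 3871/16 ≈ 241.94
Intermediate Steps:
y(L) = 3 - (-4 + L)*(-2 + L) (y(L) = 3 - (L - 4)*(L + (3 - 1*5)) = 3 - (-4 + L)*(L + (3 - 5)) = 3 - (-4 + L)*(L - 2) = 3 - (-4 + L)*(-2 + L))
p(G) = 7 (p(G) = 5 + 2 = 7)
p(y(-1))*(23/(-16) + (-6)**2) = 7*(23/(-16) + (-6)**2) = 7*(23*(-1/16) + 36) = 7*(-23/16 + 36) = 7*(553/16) = 3871/16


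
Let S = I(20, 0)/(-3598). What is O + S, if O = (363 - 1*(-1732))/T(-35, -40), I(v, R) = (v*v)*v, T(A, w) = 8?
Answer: 3736905/14392 ≈ 259.65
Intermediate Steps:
I(v, R) = v³ (I(v, R) = v²*v = v³)
O = 2095/8 (O = (363 - 1*(-1732))/8 = (363 + 1732)*(⅛) = 2095*(⅛) = 2095/8 ≈ 261.88)
S = -4000/1799 (S = 20³/(-3598) = 8000*(-1/3598) = -4000/1799 ≈ -2.2235)
O + S = 2095/8 - 4000/1799 = 3736905/14392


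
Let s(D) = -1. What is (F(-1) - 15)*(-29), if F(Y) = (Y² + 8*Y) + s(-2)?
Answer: 667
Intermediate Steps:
F(Y) = -1 + Y² + 8*Y (F(Y) = (Y² + 8*Y) - 1 = -1 + Y² + 8*Y)
(F(-1) - 15)*(-29) = ((-1 + (-1)² + 8*(-1)) - 15)*(-29) = ((-1 + 1 - 8) - 15)*(-29) = (-8 - 15)*(-29) = -23*(-29) = 667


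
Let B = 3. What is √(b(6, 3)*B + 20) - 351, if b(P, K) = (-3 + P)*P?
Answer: -351 + √74 ≈ -342.40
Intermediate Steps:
b(P, K) = P*(-3 + P)
√(b(6, 3)*B + 20) - 351 = √((6*(-3 + 6))*3 + 20) - 351 = √((6*3)*3 + 20) - 351 = √(18*3 + 20) - 351 = √(54 + 20) - 351 = √74 - 351 = -351 + √74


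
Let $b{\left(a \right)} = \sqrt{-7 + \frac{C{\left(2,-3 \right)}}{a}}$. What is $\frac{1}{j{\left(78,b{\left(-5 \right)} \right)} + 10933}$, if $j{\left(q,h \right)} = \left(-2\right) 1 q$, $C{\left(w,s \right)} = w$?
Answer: $\frac{1}{10777} \approx 9.279 \cdot 10^{-5}$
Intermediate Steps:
$b{\left(a \right)} = \sqrt{-7 + \frac{2}{a}}$
$j{\left(q,h \right)} = - 2 q$
$\frac{1}{j{\left(78,b{\left(-5 \right)} \right)} + 10933} = \frac{1}{\left(-2\right) 78 + 10933} = \frac{1}{-156 + 10933} = \frac{1}{10777}$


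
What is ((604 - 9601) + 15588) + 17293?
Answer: 23884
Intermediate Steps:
((604 - 9601) + 15588) + 17293 = (-8997 + 15588) + 17293 = 6591 + 17293 = 23884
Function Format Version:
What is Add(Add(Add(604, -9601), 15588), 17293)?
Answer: 23884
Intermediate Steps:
Add(Add(Add(604, -9601), 15588), 17293) = Add(Add(-8997, 15588), 17293) = Add(6591, 17293) = 23884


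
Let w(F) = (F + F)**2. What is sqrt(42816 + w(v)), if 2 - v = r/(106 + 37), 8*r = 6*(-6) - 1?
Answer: sqrt(14014115769)/572 ≈ 206.96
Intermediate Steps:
r = -37/8 (r = (6*(-6) - 1)/8 = (-36 - 1)/8 = (1/8)*(-37) = -37/8 ≈ -4.6250)
v = 2325/1144 (v = 2 - (-37)/(8*(106 + 37)) = 2 - (-37)/(8*143) = 2 - 1*(-37/1144) = 2 + 37/1144 = 2325/1144 ≈ 2.0323)
w(F) = 4*F**2 (w(F) = (2*F)**2 = 4*F**2)
sqrt(42816 + w(v)) = sqrt(42816 + 4*(2325/1144)**2) = sqrt(42816 + 4*(5405625/1308736)) = sqrt(42816 + 5405625/327184) = sqrt(14014115769/327184) = sqrt(14014115769)/572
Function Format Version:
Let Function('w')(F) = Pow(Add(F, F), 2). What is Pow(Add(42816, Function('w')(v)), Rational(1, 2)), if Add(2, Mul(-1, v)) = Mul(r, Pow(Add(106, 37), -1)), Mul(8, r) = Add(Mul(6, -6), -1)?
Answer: Mul(Rational(1, 572), Pow(14014115769, Rational(1, 2))) ≈ 206.96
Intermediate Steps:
r = Rational(-37, 8) (r = Mul(Rational(1, 8), Add(Mul(6, -6), -1)) = Mul(Rational(1, 8), Add(-36, -1)) = Mul(Rational(1, 8), -37) = Rational(-37, 8) ≈ -4.6250)
v = Rational(2325, 1144) (v = Add(2, Mul(-1, Mul(Rational(-37, 8), Pow(Add(106, 37), -1)))) = Add(2, Mul(-1, Mul(Rational(-37, 8), Pow(143, -1)))) = Add(2, Mul(-1, Mul(Rational(-37, 8), Rational(1, 143)))) = Add(2, Mul(-1, Rational(-37, 1144))) = Add(2, Rational(37, 1144)) = Rational(2325, 1144) ≈ 2.0323)
Function('w')(F) = Mul(4, Pow(F, 2)) (Function('w')(F) = Pow(Mul(2, F), 2) = Mul(4, Pow(F, 2)))
Pow(Add(42816, Function('w')(v)), Rational(1, 2)) = Pow(Add(42816, Mul(4, Pow(Rational(2325, 1144), 2))), Rational(1, 2)) = Pow(Add(42816, Mul(4, Rational(5405625, 1308736))), Rational(1, 2)) = Pow(Add(42816, Rational(5405625, 327184)), Rational(1, 2)) = Pow(Rational(14014115769, 327184), Rational(1, 2)) = Mul(Rational(1, 572), Pow(14014115769, Rational(1, 2)))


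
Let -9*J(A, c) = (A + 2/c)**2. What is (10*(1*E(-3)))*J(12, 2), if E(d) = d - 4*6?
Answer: 5070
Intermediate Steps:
J(A, c) = -(A + 2/c)**2/9
E(d) = -24 + d (E(d) = d - 24 = -24 + d)
(10*(1*E(-3)))*J(12, 2) = (10*(1*(-24 - 3)))*(-1/9*(2 + 12*2)**2/2**2) = (10*(1*(-27)))*(-1/9*1/4*(2 + 24)**2) = (10*(-27))*(-1/9*1/4*26**2) = -(-30)*676/4 = -270*(-169/9) = 5070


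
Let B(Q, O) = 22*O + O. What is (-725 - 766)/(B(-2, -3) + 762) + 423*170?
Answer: 2372959/33 ≈ 71908.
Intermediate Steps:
B(Q, O) = 23*O
(-725 - 766)/(B(-2, -3) + 762) + 423*170 = (-725 - 766)/(23*(-3) + 762) + 423*170 = -1491/(-69 + 762) + 71910 = -1491/693 + 71910 = -1491*1/693 + 71910 = -71/33 + 71910 = 2372959/33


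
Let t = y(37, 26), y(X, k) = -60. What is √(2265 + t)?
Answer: 21*√5 ≈ 46.957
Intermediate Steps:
t = -60
√(2265 + t) = √(2265 - 60) = √2205 = 21*√5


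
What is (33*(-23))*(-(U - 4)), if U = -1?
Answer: -3795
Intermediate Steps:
(33*(-23))*(-(U - 4)) = (33*(-23))*(-(-1 - 4)) = -(-759)*(-5) = -759*5 = -3795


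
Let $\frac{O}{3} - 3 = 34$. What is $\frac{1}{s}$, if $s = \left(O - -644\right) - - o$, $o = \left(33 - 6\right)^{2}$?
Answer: $\frac{1}{1484} \approx 0.00067385$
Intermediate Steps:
$O = 111$ ($O = 9 + 3 \cdot 34 = 9 + 102 = 111$)
$o = 729$ ($o = 27^{2} = 729$)
$s = 1484$ ($s = \left(111 - -644\right) - \left(-1\right) 729 = \left(111 + 644\right) - -729 = 755 + 729 = 1484$)
$\frac{1}{s} = \frac{1}{1484}$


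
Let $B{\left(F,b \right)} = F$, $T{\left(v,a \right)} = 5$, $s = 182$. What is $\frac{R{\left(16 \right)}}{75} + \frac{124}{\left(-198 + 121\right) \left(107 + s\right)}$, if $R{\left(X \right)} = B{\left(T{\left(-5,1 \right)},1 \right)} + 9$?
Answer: $\frac{302242}{1668975} \approx 0.18109$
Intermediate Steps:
$R{\left(X \right)} = 14$ ($R{\left(X \right)} = 5 + 9 = 14$)
$\frac{R{\left(16 \right)}}{75} + \frac{124}{\left(-198 + 121\right) \left(107 + s\right)} = \frac{14}{75} + \frac{124}{\left(-198 + 121\right) \left(107 + 182\right)} = 14 \cdot \frac{1}{75} + \frac{124}{\left(-77\right) 289} = \frac{14}{75} + \frac{124}{-22253} = \frac{14}{75} + 124 \left(- \frac{1}{22253}\right) = \frac{14}{75} - \frac{124}{22253} = \frac{302242}{1668975}$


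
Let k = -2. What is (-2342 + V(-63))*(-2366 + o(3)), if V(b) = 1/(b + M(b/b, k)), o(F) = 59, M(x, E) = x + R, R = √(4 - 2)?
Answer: 10379222991/1921 + 2307*√2/3842 ≈ 5.4030e+6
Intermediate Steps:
R = √2 ≈ 1.4142
M(x, E) = x + √2
V(b) = 1/(1 + b + √2) (V(b) = 1/(b + (b/b + √2)) = 1/(b + (1 + √2)) = 1/(1 + b + √2))
(-2342 + V(-63))*(-2366 + o(3)) = (-2342 + 1/(1 - 63 + √2))*(-2366 + 59) = (-2342 + 1/(-62 + √2))*(-2307) = 5402994 - 2307/(-62 + √2)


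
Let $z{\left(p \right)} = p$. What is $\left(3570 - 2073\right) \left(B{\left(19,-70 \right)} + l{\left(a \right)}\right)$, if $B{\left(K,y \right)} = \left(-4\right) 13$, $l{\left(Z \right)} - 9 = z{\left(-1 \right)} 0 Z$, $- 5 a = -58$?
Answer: $-64371$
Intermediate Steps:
$a = \frac{58}{5}$ ($a = \left(- \frac{1}{5}\right) \left(-58\right) = \frac{58}{5} \approx 11.6$)
$l{\left(Z \right)} = 9$ ($l{\left(Z \right)} = 9 + \left(-1\right) 0 Z = 9 + 0 Z = 9 + 0 = 9$)
$B{\left(K,y \right)} = -52$
$\left(3570 - 2073\right) \left(B{\left(19,-70 \right)} + l{\left(a \right)}\right) = \left(3570 - 2073\right) \left(-52 + 9\right) = 1497 \left(-43\right) = -64371$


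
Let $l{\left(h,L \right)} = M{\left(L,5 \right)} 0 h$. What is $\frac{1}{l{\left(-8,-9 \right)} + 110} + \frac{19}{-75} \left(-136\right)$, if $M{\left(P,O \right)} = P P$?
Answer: $\frac{56863}{1650} \approx 34.462$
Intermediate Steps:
$M{\left(P,O \right)} = P^{2}$
$l{\left(h,L \right)} = 0$ ($l{\left(h,L \right)} = L^{2} \cdot 0 h = 0 h = 0$)
$\frac{1}{l{\left(-8,-9 \right)} + 110} + \frac{19}{-75} \left(-136\right) = \frac{1}{0 + 110} + \frac{19}{-75} \left(-136\right) = \frac{1}{110} + 19 \left(- \frac{1}{75}\right) \left(-136\right) = \frac{1}{110} - - \frac{2584}{75} = \frac{1}{110} + \frac{2584}{75} = \frac{56863}{1650}$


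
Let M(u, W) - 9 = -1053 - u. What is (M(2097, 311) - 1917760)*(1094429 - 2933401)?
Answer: 3532483153772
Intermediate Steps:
M(u, W) = -1044 - u (M(u, W) = 9 + (-1053 - u) = -1044 - u)
(M(2097, 311) - 1917760)*(1094429 - 2933401) = ((-1044 - 1*2097) - 1917760)*(1094429 - 2933401) = ((-1044 - 2097) - 1917760)*(-1838972) = (-3141 - 1917760)*(-1838972) = -1920901*(-1838972) = 3532483153772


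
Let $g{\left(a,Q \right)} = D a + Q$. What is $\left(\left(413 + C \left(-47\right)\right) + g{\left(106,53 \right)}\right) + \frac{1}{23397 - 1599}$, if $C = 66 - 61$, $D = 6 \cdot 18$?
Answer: $\frac{254578843}{21798} \approx 11679.0$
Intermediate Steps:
$D = 108$
$g{\left(a,Q \right)} = Q + 108 a$ ($g{\left(a,Q \right)} = 108 a + Q = Q + 108 a$)
$C = 5$
$\left(\left(413 + C \left(-47\right)\right) + g{\left(106,53 \right)}\right) + \frac{1}{23397 - 1599} = \left(\left(413 + 5 \left(-47\right)\right) + \left(53 + 108 \cdot 106\right)\right) + \frac{1}{23397 - 1599} = \left(\left(413 - 235\right) + \left(53 + 11448\right)\right) + \frac{1}{21798} = \left(178 + 11501\right) + \frac{1}{21798} = 11679 + \frac{1}{21798} = \frac{254578843}{21798}$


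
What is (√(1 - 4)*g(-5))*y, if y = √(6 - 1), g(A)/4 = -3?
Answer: -12*I*√15 ≈ -46.476*I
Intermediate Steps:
g(A) = -12 (g(A) = 4*(-3) = -12)
y = √5 ≈ 2.2361
(√(1 - 4)*g(-5))*y = (√(1 - 4)*(-12))*√5 = (√(-3)*(-12))*√5 = ((I*√3)*(-12))*√5 = (-12*I*√3)*√5 = -12*I*√15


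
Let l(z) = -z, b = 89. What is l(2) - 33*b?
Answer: -2939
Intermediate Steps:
l(2) - 33*b = -1*2 - 33*89 = -2 - 2937 = -2939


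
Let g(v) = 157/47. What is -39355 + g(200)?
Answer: -1849528/47 ≈ -39352.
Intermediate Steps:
g(v) = 157/47 (g(v) = 157*(1/47) = 157/47)
-39355 + g(200) = -39355 + 157/47 = -1849528/47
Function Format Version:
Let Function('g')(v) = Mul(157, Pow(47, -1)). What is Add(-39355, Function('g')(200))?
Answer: Rational(-1849528, 47) ≈ -39352.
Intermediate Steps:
Function('g')(v) = Rational(157, 47) (Function('g')(v) = Mul(157, Rational(1, 47)) = Rational(157, 47))
Add(-39355, Function('g')(200)) = Add(-39355, Rational(157, 47)) = Rational(-1849528, 47)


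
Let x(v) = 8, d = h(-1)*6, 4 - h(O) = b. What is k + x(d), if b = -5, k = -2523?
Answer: -2515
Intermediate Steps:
h(O) = 9 (h(O) = 4 - 1*(-5) = 4 + 5 = 9)
d = 54 (d = 9*6 = 54)
k + x(d) = -2523 + 8 = -2515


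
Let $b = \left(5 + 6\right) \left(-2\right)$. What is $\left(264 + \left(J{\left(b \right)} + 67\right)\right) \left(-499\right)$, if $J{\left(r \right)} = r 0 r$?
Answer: $-165169$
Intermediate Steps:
$b = -22$ ($b = 11 \left(-2\right) = -22$)
$J{\left(r \right)} = 0$ ($J{\left(r \right)} = 0 r = 0$)
$\left(264 + \left(J{\left(b \right)} + 67\right)\right) \left(-499\right) = \left(264 + \left(0 + 67\right)\right) \left(-499\right) = \left(264 + 67\right) \left(-499\right) = 331 \left(-499\right) = -165169$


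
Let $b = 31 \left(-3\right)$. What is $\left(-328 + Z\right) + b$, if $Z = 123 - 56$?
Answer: $-354$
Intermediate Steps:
$Z = 67$ ($Z = 123 - 56 = 67$)
$b = -93$
$\left(-328 + Z\right) + b = \left(-328 + 67\right) - 93 = -261 - 93 = -354$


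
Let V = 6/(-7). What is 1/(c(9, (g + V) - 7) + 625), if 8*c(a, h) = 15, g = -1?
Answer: 8/5015 ≈ 0.0015952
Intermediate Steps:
V = -6/7 (V = 6*(-⅐) = -6/7 ≈ -0.85714)
c(a, h) = 15/8 (c(a, h) = (⅛)*15 = 15/8)
1/(c(9, (g + V) - 7) + 625) = 1/(15/8 + 625) = 1/(5015/8) = 8/5015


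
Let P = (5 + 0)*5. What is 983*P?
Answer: 24575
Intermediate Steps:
P = 25 (P = 5*5 = 25)
983*P = 983*25 = 24575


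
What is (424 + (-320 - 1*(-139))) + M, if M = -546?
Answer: -303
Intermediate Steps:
(424 + (-320 - 1*(-139))) + M = (424 + (-320 - 1*(-139))) - 546 = (424 + (-320 + 139)) - 546 = (424 - 181) - 546 = 243 - 546 = -303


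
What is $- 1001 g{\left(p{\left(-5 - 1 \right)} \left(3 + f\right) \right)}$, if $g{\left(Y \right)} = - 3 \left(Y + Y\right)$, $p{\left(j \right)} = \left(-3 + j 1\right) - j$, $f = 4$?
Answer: $-126126$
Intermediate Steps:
$p{\left(j \right)} = -3$ ($p{\left(j \right)} = \left(-3 + j\right) - j = -3$)
$g{\left(Y \right)} = - 6 Y$ ($g{\left(Y \right)} = - 3 \cdot 2 Y = - 6 Y$)
$- 1001 g{\left(p{\left(-5 - 1 \right)} \left(3 + f\right) \right)} = - 1001 \left(- 6 \left(- 3 \left(3 + 4\right)\right)\right) = - 1001 \left(- 6 \left(\left(-3\right) 7\right)\right) = - 1001 \left(\left(-6\right) \left(-21\right)\right) = \left(-1001\right) 126 = -126126$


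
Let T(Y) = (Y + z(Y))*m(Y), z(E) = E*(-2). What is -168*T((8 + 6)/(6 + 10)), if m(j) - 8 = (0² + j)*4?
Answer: 3381/2 ≈ 1690.5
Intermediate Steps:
z(E) = -2*E
m(j) = 8 + 4*j (m(j) = 8 + (0² + j)*4 = 8 + (0 + j)*4 = 8 + j*4 = 8 + 4*j)
T(Y) = -Y*(8 + 4*Y) (T(Y) = (Y - 2*Y)*(8 + 4*Y) = (-Y)*(8 + 4*Y) = -Y*(8 + 4*Y))
-168*T((8 + 6)/(6 + 10)) = -(-672)*(8 + 6)/(6 + 10)*(2 + (8 + 6)/(6 + 10)) = -(-672)*14/16*(2 + 14/16) = -(-672)*14*(1/16)*(2 + 14*(1/16)) = -(-672)*7*(2 + 7/8)/8 = -(-672)*7*23/(8*8) = -168*(-161/16) = 3381/2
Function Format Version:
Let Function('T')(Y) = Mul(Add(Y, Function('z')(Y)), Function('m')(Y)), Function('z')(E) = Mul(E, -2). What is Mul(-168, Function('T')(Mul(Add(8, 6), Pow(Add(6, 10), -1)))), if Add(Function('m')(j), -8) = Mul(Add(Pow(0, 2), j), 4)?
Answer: Rational(3381, 2) ≈ 1690.5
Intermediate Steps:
Function('z')(E) = Mul(-2, E)
Function('m')(j) = Add(8, Mul(4, j)) (Function('m')(j) = Add(8, Mul(Add(Pow(0, 2), j), 4)) = Add(8, Mul(Add(0, j), 4)) = Add(8, Mul(j, 4)) = Add(8, Mul(4, j)))
Function('T')(Y) = Mul(-1, Y, Add(8, Mul(4, Y))) (Function('T')(Y) = Mul(Add(Y, Mul(-2, Y)), Add(8, Mul(4, Y))) = Mul(Mul(-1, Y), Add(8, Mul(4, Y))) = Mul(-1, Y, Add(8, Mul(4, Y))))
Mul(-168, Function('T')(Mul(Add(8, 6), Pow(Add(6, 10), -1)))) = Mul(-168, Mul(-4, Mul(Add(8, 6), Pow(Add(6, 10), -1)), Add(2, Mul(Add(8, 6), Pow(Add(6, 10), -1))))) = Mul(-168, Mul(-4, Mul(14, Pow(16, -1)), Add(2, Mul(14, Pow(16, -1))))) = Mul(-168, Mul(-4, Mul(14, Rational(1, 16)), Add(2, Mul(14, Rational(1, 16))))) = Mul(-168, Mul(-4, Rational(7, 8), Add(2, Rational(7, 8)))) = Mul(-168, Mul(-4, Rational(7, 8), Rational(23, 8))) = Mul(-168, Rational(-161, 16)) = Rational(3381, 2)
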